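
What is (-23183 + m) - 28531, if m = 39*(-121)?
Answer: -56433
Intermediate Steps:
m = -4719
(-23183 + m) - 28531 = (-23183 - 4719) - 28531 = -27902 - 28531 = -56433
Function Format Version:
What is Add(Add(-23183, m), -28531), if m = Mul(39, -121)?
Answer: -56433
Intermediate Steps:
m = -4719
Add(Add(-23183, m), -28531) = Add(Add(-23183, -4719), -28531) = Add(-27902, -28531) = -56433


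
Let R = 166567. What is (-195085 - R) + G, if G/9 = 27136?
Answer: -117428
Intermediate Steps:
G = 244224 (G = 9*27136 = 244224)
(-195085 - R) + G = (-195085 - 1*166567) + 244224 = (-195085 - 166567) + 244224 = -361652 + 244224 = -117428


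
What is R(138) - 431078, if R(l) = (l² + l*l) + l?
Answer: -392852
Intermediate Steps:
R(l) = l + 2*l² (R(l) = (l² + l²) + l = 2*l² + l = l + 2*l²)
R(138) - 431078 = 138*(1 + 2*138) - 431078 = 138*(1 + 276) - 431078 = 138*277 - 431078 = 38226 - 431078 = -392852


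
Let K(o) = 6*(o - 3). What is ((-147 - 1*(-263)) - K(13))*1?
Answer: 56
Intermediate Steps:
K(o) = -18 + 6*o (K(o) = 6*(-3 + o) = -18 + 6*o)
((-147 - 1*(-263)) - K(13))*1 = ((-147 - 1*(-263)) - (-18 + 6*13))*1 = ((-147 + 263) - (-18 + 78))*1 = (116 - 1*60)*1 = (116 - 60)*1 = 56*1 = 56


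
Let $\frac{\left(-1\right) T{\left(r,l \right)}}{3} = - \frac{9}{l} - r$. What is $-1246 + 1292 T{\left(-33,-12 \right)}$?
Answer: $-132061$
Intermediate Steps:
$T{\left(r,l \right)} = 3 r + \frac{27}{l}$ ($T{\left(r,l \right)} = - 3 \left(- \frac{9}{l} - r\right) = - 3 \left(- r - \frac{9}{l}\right) = 3 r + \frac{27}{l}$)
$-1246 + 1292 T{\left(-33,-12 \right)} = -1246 + 1292 \left(3 \left(-33\right) + \frac{27}{-12}\right) = -1246 + 1292 \left(-99 + 27 \left(- \frac{1}{12}\right)\right) = -1246 + 1292 \left(-99 - \frac{9}{4}\right) = -1246 + 1292 \left(- \frac{405}{4}\right) = -1246 - 130815 = -132061$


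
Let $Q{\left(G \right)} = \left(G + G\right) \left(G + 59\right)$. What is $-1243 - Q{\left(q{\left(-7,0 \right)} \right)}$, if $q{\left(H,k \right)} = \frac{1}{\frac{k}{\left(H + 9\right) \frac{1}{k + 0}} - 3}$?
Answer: $- \frac{10835}{9} \approx -1203.9$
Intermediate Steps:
$q{\left(H,k \right)} = \frac{1}{-3 + \frac{k^{2}}{9 + H}}$ ($q{\left(H,k \right)} = \frac{1}{\frac{k}{\left(9 + H\right) \frac{1}{k}} - 3} = \frac{1}{\frac{k}{\frac{1}{k} \left(9 + H\right)} - 3} = \frac{1}{k \frac{k}{9 + H} - 3} = \frac{1}{\frac{k^{2}}{9 + H} - 3} = \frac{1}{-3 + \frac{k^{2}}{9 + H}}$)
$Q{\left(G \right)} = 2 G \left(59 + G\right)$
$-1243 - Q{\left(q{\left(-7,0 \right)} \right)} = -1243 - 2 \frac{9 - 7}{-27 + 0^{2} - -21} \left(59 + \frac{9 - 7}{-27 + 0^{2} - -21}\right) = -1243 - 2 \frac{1}{-27 + 0 + 21} \cdot 2 \left(59 + \frac{1}{-27 + 0 + 21} \cdot 2\right) = -1243 - 2 \frac{1}{-6} \cdot 2 \left(59 + \frac{1}{-6} \cdot 2\right) = -1243 - 2 \left(\left(- \frac{1}{6}\right) 2\right) \left(59 - \frac{1}{3}\right) = -1243 - 2 \left(- \frac{1}{3}\right) \left(59 - \frac{1}{3}\right) = -1243 - 2 \left(- \frac{1}{3}\right) \frac{176}{3} = -1243 - - \frac{352}{9} = -1243 + \frac{352}{9} = - \frac{10835}{9}$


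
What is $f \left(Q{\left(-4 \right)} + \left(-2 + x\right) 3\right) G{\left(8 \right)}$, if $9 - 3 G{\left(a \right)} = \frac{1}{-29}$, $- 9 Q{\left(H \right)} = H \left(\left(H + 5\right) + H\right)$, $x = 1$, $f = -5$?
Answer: $\frac{17030}{261} \approx 65.249$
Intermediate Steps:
$Q{\left(H \right)} = - \frac{H \left(5 + 2 H\right)}{9}$ ($Q{\left(H \right)} = - \frac{H \left(\left(H + 5\right) + H\right)}{9} = - \frac{H \left(\left(5 + H\right) + H\right)}{9} = - \frac{H \left(5 + 2 H\right)}{9}$)
$G{\left(a \right)} = \frac{262}{87}$ ($G{\left(a \right)} = 3 - \frac{1}{3 \left(-29\right)} = 3 - - \frac{1}{87} = 3 + \frac{1}{87} = \frac{262}{87}$)
$f \left(Q{\left(-4 \right)} + \left(-2 + x\right) 3\right) G{\left(8 \right)} = - 5 \left(\left(- \frac{1}{9}\right) \left(-4\right) \left(5 + 2 \left(-4\right)\right) + \left(-2 + 1\right) 3\right) \frac{262}{87} = - 5 \left(\left(- \frac{1}{9}\right) \left(-4\right) \left(5 - 8\right) - 3\right) \frac{262}{87} = - 5 \left(\left(- \frac{1}{9}\right) \left(-4\right) \left(-3\right) - 3\right) \frac{262}{87} = - 5 \left(- \frac{4}{3} - 3\right) \frac{262}{87} = \left(-5\right) \left(- \frac{13}{3}\right) \frac{262}{87} = \frac{65}{3} \cdot \frac{262}{87} = \frac{17030}{261}$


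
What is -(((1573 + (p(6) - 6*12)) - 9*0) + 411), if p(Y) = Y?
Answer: -1918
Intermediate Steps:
-(((1573 + (p(6) - 6*12)) - 9*0) + 411) = -(((1573 + (6 - 6*12)) - 9*0) + 411) = -(((1573 + (6 - 72)) + 0) + 411) = -(((1573 - 66) + 0) + 411) = -((1507 + 0) + 411) = -(1507 + 411) = -1*1918 = -1918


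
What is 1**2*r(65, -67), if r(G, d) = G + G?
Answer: 130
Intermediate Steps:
r(G, d) = 2*G
1**2*r(65, -67) = 1**2*(2*65) = 1*130 = 130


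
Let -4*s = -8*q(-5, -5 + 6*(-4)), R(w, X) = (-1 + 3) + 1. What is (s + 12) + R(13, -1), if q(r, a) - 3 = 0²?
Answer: 21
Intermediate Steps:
q(r, a) = 3 (q(r, a) = 3 + 0² = 3 + 0 = 3)
R(w, X) = 3 (R(w, X) = 2 + 1 = 3)
s = 6 (s = -(-2)*3 = -¼*(-24) = 6)
(s + 12) + R(13, -1) = (6 + 12) + 3 = 18 + 3 = 21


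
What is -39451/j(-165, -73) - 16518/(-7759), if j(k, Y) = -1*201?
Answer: 309420427/1559559 ≈ 198.40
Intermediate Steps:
j(k, Y) = -201
-39451/j(-165, -73) - 16518/(-7759) = -39451/(-201) - 16518/(-7759) = -39451*(-1/201) - 16518*(-1/7759) = 39451/201 + 16518/7759 = 309420427/1559559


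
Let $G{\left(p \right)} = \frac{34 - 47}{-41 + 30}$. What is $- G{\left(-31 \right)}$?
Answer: $- \frac{13}{11} \approx -1.1818$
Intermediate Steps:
$G{\left(p \right)} = \frac{13}{11}$ ($G{\left(p \right)} = - \frac{13}{-11} = \left(-13\right) \left(- \frac{1}{11}\right) = \frac{13}{11}$)
$- G{\left(-31 \right)} = \left(-1\right) \frac{13}{11} = - \frac{13}{11}$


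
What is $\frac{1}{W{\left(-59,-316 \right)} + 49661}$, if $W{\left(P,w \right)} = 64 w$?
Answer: $\frac{1}{29437} \approx 3.3971 \cdot 10^{-5}$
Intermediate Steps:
$\frac{1}{W{\left(-59,-316 \right)} + 49661} = \frac{1}{64 \left(-316\right) + 49661} = \frac{1}{-20224 + 49661} = \frac{1}{29437}$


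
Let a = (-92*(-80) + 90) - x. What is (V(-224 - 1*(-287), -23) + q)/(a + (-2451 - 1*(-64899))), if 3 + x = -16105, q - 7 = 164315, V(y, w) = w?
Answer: 164299/86006 ≈ 1.9103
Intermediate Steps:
q = 164322 (q = 7 + 164315 = 164322)
x = -16108 (x = -3 - 16105 = -16108)
a = 23558 (a = (-92*(-80) + 90) - 1*(-16108) = (7360 + 90) + 16108 = 7450 + 16108 = 23558)
(V(-224 - 1*(-287), -23) + q)/(a + (-2451 - 1*(-64899))) = (-23 + 164322)/(23558 + (-2451 - 1*(-64899))) = 164299/(23558 + (-2451 + 64899)) = 164299/(23558 + 62448) = 164299/86006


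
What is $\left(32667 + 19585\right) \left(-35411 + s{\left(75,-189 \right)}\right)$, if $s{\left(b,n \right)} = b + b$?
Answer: $-1842457772$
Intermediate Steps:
$s{\left(b,n \right)} = 2 b$
$\left(32667 + 19585\right) \left(-35411 + s{\left(75,-189 \right)}\right) = \left(32667 + 19585\right) \left(-35411 + 2 \cdot 75\right) = 52252 \left(-35411 + 150\right) = 52252 \left(-35261\right) = -1842457772$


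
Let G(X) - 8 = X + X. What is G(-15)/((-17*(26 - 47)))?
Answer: -22/357 ≈ -0.061625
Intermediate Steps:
G(X) = 8 + 2*X (G(X) = 8 + (X + X) = 8 + 2*X)
G(-15)/((-17*(26 - 47))) = (8 + 2*(-15))/((-17*(26 - 47))) = (8 - 30)/((-17*(-21))) = -22/357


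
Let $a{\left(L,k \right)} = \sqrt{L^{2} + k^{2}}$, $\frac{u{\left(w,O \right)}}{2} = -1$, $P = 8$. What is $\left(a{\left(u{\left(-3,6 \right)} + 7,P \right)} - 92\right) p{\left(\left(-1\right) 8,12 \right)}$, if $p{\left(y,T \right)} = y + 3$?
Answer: $460 - 5 \sqrt{89} \approx 412.83$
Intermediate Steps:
$u{\left(w,O \right)} = -2$ ($u{\left(w,O \right)} = 2 \left(-1\right) = -2$)
$p{\left(y,T \right)} = 3 + y$
$\left(a{\left(u{\left(-3,6 \right)} + 7,P \right)} - 92\right) p{\left(\left(-1\right) 8,12 \right)} = \left(\sqrt{\left(-2 + 7\right)^{2} + 8^{2}} - 92\right) \left(3 - 8\right) = \left(\sqrt{5^{2} + 64} - 92\right) \left(3 - 8\right) = \left(\sqrt{25 + 64} - 92\right) \left(-5\right) = \left(\sqrt{89} - 92\right) \left(-5\right) = \left(-92 + \sqrt{89}\right) \left(-5\right) = 460 - 5 \sqrt{89}$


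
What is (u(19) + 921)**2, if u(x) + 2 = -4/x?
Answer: 304746849/361 ≈ 8.4417e+5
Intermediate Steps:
u(x) = -2 - 4/x
(u(19) + 921)**2 = ((-2 - 4/19) + 921)**2 = (-42/19 + 921)**2 = (17457/19)**2 = 304746849/361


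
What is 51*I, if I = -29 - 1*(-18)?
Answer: -561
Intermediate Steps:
I = -11 (I = -29 + 18 = -11)
51*I = 51*(-11) = -561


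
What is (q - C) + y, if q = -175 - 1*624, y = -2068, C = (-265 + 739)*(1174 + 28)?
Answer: -572615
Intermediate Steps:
C = 569748 (C = 474*1202 = 569748)
q = -799 (q = -175 - 624 = -799)
(q - C) + y = (-799 - 1*569748) - 2068 = (-799 - 569748) - 2068 = -570547 - 2068 = -572615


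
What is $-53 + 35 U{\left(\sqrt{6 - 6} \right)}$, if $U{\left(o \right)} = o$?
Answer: $-53$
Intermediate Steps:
$-53 + 35 U{\left(\sqrt{6 - 6} \right)} = -53 + 35 \sqrt{6 - 6} = -53 + 35 \sqrt{0} = -53 + 35 \cdot 0 = -53 + 0 = -53$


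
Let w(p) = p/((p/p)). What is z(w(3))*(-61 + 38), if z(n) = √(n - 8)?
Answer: -23*I*√5 ≈ -51.43*I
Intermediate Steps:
w(p) = p (w(p) = p/1 = p*1 = p)
z(n) = √(-8 + n)
z(w(3))*(-61 + 38) = √(-8 + 3)*(-61 + 38) = √(-5)*(-23) = (I*√5)*(-23) = -23*I*√5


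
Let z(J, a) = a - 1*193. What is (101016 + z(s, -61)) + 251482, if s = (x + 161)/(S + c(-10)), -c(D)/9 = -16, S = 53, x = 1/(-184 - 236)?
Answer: 352244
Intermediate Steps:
x = -1/420 (x = 1/(-420) = -1/420 ≈ -0.0023810)
c(D) = 144 (c(D) = -9*(-16) = 144)
s = 67619/82740 (s = (-1/420 + 161)/(53 + 144) = (67619/420)/197 = (67619/420)*(1/197) = 67619/82740 ≈ 0.81725)
z(J, a) = -193 + a (z(J, a) = a - 193 = -193 + a)
(101016 + z(s, -61)) + 251482 = (101016 + (-193 - 61)) + 251482 = (101016 - 254) + 251482 = 100762 + 251482 = 352244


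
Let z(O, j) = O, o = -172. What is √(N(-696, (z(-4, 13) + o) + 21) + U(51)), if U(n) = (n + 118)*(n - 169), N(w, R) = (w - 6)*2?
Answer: I*√21346 ≈ 146.1*I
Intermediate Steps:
N(w, R) = -12 + 2*w (N(w, R) = (-6 + w)*2 = -12 + 2*w)
U(n) = (-169 + n)*(118 + n) (U(n) = (118 + n)*(-169 + n) = (-169 + n)*(118 + n))
√(N(-696, (z(-4, 13) + o) + 21) + U(51)) = √((-12 + 2*(-696)) + (-19942 + 51² - 51*51)) = √((-12 - 1392) + (-19942 + 2601 - 2601)) = √(-1404 - 19942) = √(-21346) = I*√21346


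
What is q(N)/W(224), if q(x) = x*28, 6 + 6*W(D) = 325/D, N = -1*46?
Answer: 1731072/1019 ≈ 1698.8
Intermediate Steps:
N = -46
W(D) = -1 + 325/(6*D) (W(D) = -1 + (325/D)/6 = -1 + 325/(6*D))
q(x) = 28*x
q(N)/W(224) = (28*(-46))/(((325/6 - 1*224)/224)) = -1288*224/(325/6 - 224) = -1288/((1/224)*(-1019/6)) = -1288/(-1019/1344) = -1288*(-1344/1019) = 1731072/1019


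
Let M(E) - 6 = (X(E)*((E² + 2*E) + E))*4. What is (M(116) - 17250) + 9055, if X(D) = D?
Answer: 6396867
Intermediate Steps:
M(E) = 6 + 4*E*(E² + 3*E) (M(E) = 6 + (E*((E² + 2*E) + E))*4 = 6 + (E*(E² + 3*E))*4 = 6 + 4*E*(E² + 3*E))
(M(116) - 17250) + 9055 = ((6 + 4*116³ + 12*116²) - 17250) + 9055 = ((6 + 4*1560896 + 12*13456) - 17250) + 9055 = ((6 + 6243584 + 161472) - 17250) + 9055 = (6405062 - 17250) + 9055 = 6387812 + 9055 = 6396867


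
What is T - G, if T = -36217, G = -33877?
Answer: -2340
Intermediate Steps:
T - G = -36217 - 1*(-33877) = -36217 + 33877 = -2340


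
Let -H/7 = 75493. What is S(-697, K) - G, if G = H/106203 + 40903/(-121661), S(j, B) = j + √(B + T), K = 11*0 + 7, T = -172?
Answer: -8937136040131/12920763183 + I*√165 ≈ -691.69 + 12.845*I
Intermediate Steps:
H = -528451 (H = -7*75493 = -528451)
K = 7 (K = 0 + 7 = 7)
S(j, B) = j + √(-172 + B) (S(j, B) = j + √(B - 172) = j + √(-172 + B))
G = -68635898420/12920763183 (G = -528451/106203 + 40903/(-121661) = -528451*1/106203 + 40903*(-1/121661) = -528451/106203 - 40903/121661 = -68635898420/12920763183 ≈ -5.3121)
S(-697, K) - G = (-697 + √(-172 + 7)) - 1*(-68635898420/12920763183) = (-697 + √(-165)) + 68635898420/12920763183 = (-697 + I*√165) + 68635898420/12920763183 = -8937136040131/12920763183 + I*√165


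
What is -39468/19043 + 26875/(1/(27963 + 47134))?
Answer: 38433189556157/19043 ≈ 2.0182e+9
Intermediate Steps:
-39468/19043 + 26875/(1/(27963 + 47134)) = -39468*1/19043 + 26875/(1/75097) = -39468/19043 + 26875/(1/75097) = -39468/19043 + 26875*75097 = -39468/19043 + 2018231875 = 38433189556157/19043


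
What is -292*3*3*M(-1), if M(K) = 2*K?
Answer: 5256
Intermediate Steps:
-292*3*3*M(-1) = -292*3*3*2*(-1) = -2628*(-2) = -292*(-18) = 5256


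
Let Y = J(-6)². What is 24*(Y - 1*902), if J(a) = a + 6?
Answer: -21648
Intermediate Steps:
J(a) = 6 + a
Y = 0 (Y = (6 - 6)² = 0² = 0)
24*(Y - 1*902) = 24*(0 - 1*902) = 24*(0 - 902) = 24*(-902) = -21648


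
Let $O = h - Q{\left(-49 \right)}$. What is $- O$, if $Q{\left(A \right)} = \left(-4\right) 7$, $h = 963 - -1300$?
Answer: $-2291$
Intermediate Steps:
$h = 2263$ ($h = 963 + 1300 = 2263$)
$Q{\left(A \right)} = -28$
$O = 2291$ ($O = 2263 - -28 = 2263 + 28 = 2291$)
$- O = \left(-1\right) 2291 = -2291$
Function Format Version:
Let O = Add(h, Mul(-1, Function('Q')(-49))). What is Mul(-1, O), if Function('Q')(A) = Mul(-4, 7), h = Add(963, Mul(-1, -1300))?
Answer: -2291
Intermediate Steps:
h = 2263 (h = Add(963, 1300) = 2263)
Function('Q')(A) = -28
O = 2291 (O = Add(2263, Mul(-1, -28)) = Add(2263, 28) = 2291)
Mul(-1, O) = Mul(-1, 2291) = -2291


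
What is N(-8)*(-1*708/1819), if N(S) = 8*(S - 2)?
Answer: 56640/1819 ≈ 31.138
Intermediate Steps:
N(S) = -16 + 8*S (N(S) = 8*(-2 + S) = -16 + 8*S)
N(-8)*(-1*708/1819) = (-16 + 8*(-8))*(-1*708/1819) = (-16 - 64)*(-708*1/1819) = -80*(-708/1819) = 56640/1819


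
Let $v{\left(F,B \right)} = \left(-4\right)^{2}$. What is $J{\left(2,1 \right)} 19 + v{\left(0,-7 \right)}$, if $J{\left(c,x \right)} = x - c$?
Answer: $-3$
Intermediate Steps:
$v{\left(F,B \right)} = 16$
$J{\left(2,1 \right)} 19 + v{\left(0,-7 \right)} = \left(1 - 2\right) 19 + 16 = \left(-1\right) 19 + 16 = -19 + 16 = -3$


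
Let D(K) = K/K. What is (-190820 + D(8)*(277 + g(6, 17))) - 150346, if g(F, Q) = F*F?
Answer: -340853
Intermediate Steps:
D(K) = 1
g(F, Q) = F²
(-190820 + D(8)*(277 + g(6, 17))) - 150346 = (-190820 + 1*(277 + 6²)) - 150346 = (-190820 + 1*(277 + 36)) - 150346 = (-190820 + 1*313) - 150346 = (-190820 + 313) - 150346 = -190507 - 150346 = -340853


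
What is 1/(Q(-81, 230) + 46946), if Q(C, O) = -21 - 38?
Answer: 1/46887 ≈ 2.1328e-5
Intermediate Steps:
Q(C, O) = -59
1/(Q(-81, 230) + 46946) = 1/(-59 + 46946) = 1/46887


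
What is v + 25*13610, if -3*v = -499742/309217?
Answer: 315633752492/927651 ≈ 3.4025e+5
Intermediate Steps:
v = 499742/927651 (v = -(-499742)/(3*309217) = -⅓*(-499742/309217) = 499742/927651 ≈ 0.53872)
v + 25*13610 = 499742/927651 + 25*13610 = 499742/927651 + 340250 = 315633752492/927651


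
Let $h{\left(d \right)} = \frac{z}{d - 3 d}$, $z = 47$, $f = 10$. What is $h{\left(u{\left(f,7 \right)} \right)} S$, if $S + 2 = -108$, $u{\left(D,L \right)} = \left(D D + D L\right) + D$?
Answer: $\frac{517}{36} \approx 14.361$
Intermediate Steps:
$u{\left(D,L \right)} = D + D^{2} + D L$ ($u{\left(D,L \right)} = \left(D^{2} + D L\right) + D = D + D^{2} + D L$)
$S = -110$ ($S = -2 - 108 = -110$)
$h{\left(d \right)} = - \frac{47}{2 d}$ ($h{\left(d \right)} = \frac{47}{d - 3 d} = \frac{47}{\left(-2\right) d} = 47 \left(- \frac{1}{2 d}\right) = - \frac{47}{2 d}$)
$h{\left(u{\left(f,7 \right)} \right)} S = - \frac{47}{2 \cdot 10 \left(1 + 10 + 7\right)} \left(-110\right) = - \frac{47}{2 \cdot 10 \cdot 18} \left(-110\right) = - \frac{47}{2 \cdot 180} \left(-110\right) = \left(- \frac{47}{2}\right) \frac{1}{180} \left(-110\right) = \left(- \frac{47}{360}\right) \left(-110\right) = \frac{517}{36}$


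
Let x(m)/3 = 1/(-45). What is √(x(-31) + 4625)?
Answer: √1040610/15 ≈ 68.007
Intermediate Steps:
x(m) = -1/15 (x(m) = 3/(-45) = 3*(-1/45) = -1/15)
√(x(-31) + 4625) = √(-1/15 + 4625) = √(69374/15) = √1040610/15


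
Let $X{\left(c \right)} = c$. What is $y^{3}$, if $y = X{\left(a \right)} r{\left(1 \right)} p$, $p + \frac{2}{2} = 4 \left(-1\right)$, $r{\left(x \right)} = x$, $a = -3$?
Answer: $3375$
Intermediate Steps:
$p = -5$ ($p = -1 + 4 \left(-1\right) = -1 - 4 = -5$)
$y = 15$ ($y = - 3 \cdot 1 \left(-5\right) = \left(-3\right) \left(-5\right) = 15$)
$y^{3} = 15^{3} = 3375$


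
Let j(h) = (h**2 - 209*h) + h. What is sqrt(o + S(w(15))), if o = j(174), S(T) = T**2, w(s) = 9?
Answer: I*sqrt(5835) ≈ 76.387*I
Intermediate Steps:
j(h) = h**2 - 208*h
o = -5916 (o = 174*(-208 + 174) = 174*(-34) = -5916)
sqrt(o + S(w(15))) = sqrt(-5916 + 9**2) = sqrt(-5916 + 81) = sqrt(-5835) = I*sqrt(5835)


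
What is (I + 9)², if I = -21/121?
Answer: 1140624/14641 ≈ 77.906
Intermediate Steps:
I = -21/121 (I = -21*1/121 = -21/121 ≈ -0.17355)
(I + 9)² = (-21/121 + 9)² = (1068/121)² = 1140624/14641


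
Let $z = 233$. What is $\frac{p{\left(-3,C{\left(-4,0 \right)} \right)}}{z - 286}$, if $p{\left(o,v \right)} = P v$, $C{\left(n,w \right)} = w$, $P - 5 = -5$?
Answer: $0$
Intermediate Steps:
$P = 0$ ($P = 5 - 5 = 0$)
$p{\left(o,v \right)} = 0$ ($p{\left(o,v \right)} = 0 v = 0$)
$\frac{p{\left(-3,C{\left(-4,0 \right)} \right)}}{z - 286} = \frac{0}{233 - 286} = \frac{0}{-53} = 0 \left(- \frac{1}{53}\right) = 0$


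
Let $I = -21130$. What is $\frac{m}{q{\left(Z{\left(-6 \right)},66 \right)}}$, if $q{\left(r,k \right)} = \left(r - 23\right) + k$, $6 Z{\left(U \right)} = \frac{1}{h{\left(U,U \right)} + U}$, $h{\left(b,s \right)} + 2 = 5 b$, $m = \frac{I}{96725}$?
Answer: $- \frac{963528}{189639035} \approx -0.0050808$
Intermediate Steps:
$m = - \frac{4226}{19345}$ ($m = - \frac{21130}{96725} = \left(-21130\right) \frac{1}{96725} = - \frac{4226}{19345} \approx -0.21845$)
$h{\left(b,s \right)} = -2 + 5 b$
$Z{\left(U \right)} = \frac{1}{6 \left(-2 + 6 U\right)}$ ($Z{\left(U \right)} = \frac{1}{6 \left(\left(-2 + 5 U\right) + U\right)} = \frac{1}{6 \left(-2 + 6 U\right)}$)
$q{\left(r,k \right)} = -23 + k + r$ ($q{\left(r,k \right)} = \left(-23 + r\right) + k = -23 + k + r$)
$\frac{m}{q{\left(Z{\left(-6 \right)},66 \right)}} = - \frac{4226}{19345 \left(-23 + 66 + \frac{1}{12 \left(-1 + 3 \left(-6\right)\right)}\right)} = - \frac{4226}{19345 \left(-23 + 66 + \frac{1}{12 \left(-1 - 18\right)}\right)} = - \frac{4226}{19345 \left(-23 + 66 + \frac{1}{12 \left(-19\right)}\right)} = - \frac{4226}{19345 \left(-23 + 66 + \frac{1}{12} \left(- \frac{1}{19}\right)\right)} = - \frac{4226}{19345 \left(-23 + 66 - \frac{1}{228}\right)} = - \frac{4226}{19345 \cdot \frac{9803}{228}} = \left(- \frac{4226}{19345}\right) \frac{228}{9803} = - \frac{963528}{189639035}$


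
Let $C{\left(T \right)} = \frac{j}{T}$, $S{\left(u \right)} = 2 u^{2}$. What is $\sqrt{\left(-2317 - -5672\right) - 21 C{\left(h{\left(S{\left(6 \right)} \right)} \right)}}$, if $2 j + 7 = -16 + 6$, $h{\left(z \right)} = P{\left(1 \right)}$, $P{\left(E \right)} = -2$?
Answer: $\frac{\sqrt{13063}}{2} \approx 57.147$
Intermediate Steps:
$h{\left(z \right)} = -2$
$j = - \frac{17}{2}$ ($j = - \frac{7}{2} + \frac{-16 + 6}{2} = - \frac{7}{2} + \frac{1}{2} \left(-10\right) = - \frac{7}{2} - 5 = - \frac{17}{2} \approx -8.5$)
$C{\left(T \right)} = - \frac{17}{2 T}$
$\sqrt{\left(-2317 - -5672\right) - 21 C{\left(h{\left(S{\left(6 \right)} \right)} \right)}} = \sqrt{\left(-2317 - -5672\right) - 21 \left(- \frac{17}{2 \left(-2\right)}\right)} = \sqrt{\left(-2317 + 5672\right) - 21 \left(\left(- \frac{17}{2}\right) \left(- \frac{1}{2}\right)\right)} = \sqrt{3355 - \frac{357}{4}} = \sqrt{\frac{13063}{4}} = \frac{\sqrt{13063}}{2}$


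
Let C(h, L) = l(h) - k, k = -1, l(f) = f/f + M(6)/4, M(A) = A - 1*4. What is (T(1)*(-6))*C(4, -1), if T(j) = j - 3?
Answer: 30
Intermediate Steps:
M(A) = -4 + A (M(A) = A - 4 = -4 + A)
l(f) = 3/2 (l(f) = f/f + (-4 + 6)/4 = 1 + 2*(¼) = 1 + ½ = 3/2)
T(j) = -3 + j
C(h, L) = 5/2 (C(h, L) = 3/2 - 1*(-1) = 3/2 + 1 = 5/2)
(T(1)*(-6))*C(4, -1) = ((-3 + 1)*(-6))*(5/2) = -2*(-6)*(5/2) = 12*(5/2) = 30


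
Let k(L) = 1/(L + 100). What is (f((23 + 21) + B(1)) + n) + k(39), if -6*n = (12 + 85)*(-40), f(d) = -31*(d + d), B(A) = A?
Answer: -893767/417 ≈ -2143.3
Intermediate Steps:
f(d) = -62*d
n = 1940/3 (n = -(12 + 85)*(-40)/6 = -97*(-40)/6 = -⅙*(-3880) = 1940/3 ≈ 646.67)
k(L) = 1/(100 + L)
(f((23 + 21) + B(1)) + n) + k(39) = (-62*((23 + 21) + 1) + 1940/3) + 1/(100 + 39) = (-62*(44 + 1) + 1940/3) + 1/139 = (-62*45 + 1940/3) + 1/139 = (-2790 + 1940/3) + 1/139 = -6430/3 + 1/139 = -893767/417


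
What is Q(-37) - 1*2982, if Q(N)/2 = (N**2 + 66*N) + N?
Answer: -5202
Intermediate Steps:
Q(N) = 2*N**2 + 134*N (Q(N) = 2*((N**2 + 66*N) + N) = 2*(N**2 + 67*N) = 2*N**2 + 134*N)
Q(-37) - 1*2982 = 2*(-37)*(67 - 37) - 1*2982 = 2*(-37)*30 - 2982 = -2220 - 2982 = -5202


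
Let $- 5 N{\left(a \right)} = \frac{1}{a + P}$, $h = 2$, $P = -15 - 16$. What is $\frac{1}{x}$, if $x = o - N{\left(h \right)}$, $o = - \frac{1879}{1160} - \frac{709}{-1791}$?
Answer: $- \frac{2077560}{2557177} \approx -0.81244$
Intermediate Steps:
$P = -31$ ($P = -15 - 16 = -31$)
$N{\left(a \right)} = - \frac{1}{5 \left(-31 + a\right)}$ ($N{\left(a \right)} = - \frac{1}{5 \left(a - 31\right)} = - \frac{1}{5 \left(-31 + a\right)}$)
$o = - \frac{2542849}{2077560}$ ($o = \left(-1879\right) \frac{1}{1160} - - \frac{709}{1791} = - \frac{1879}{1160} + \frac{709}{1791} = - \frac{2542849}{2077560} \approx -1.224$)
$x = - \frac{2557177}{2077560}$ ($x = - \frac{2542849}{2077560} - - \frac{1}{-155 + 5 \cdot 2} = - \frac{2542849}{2077560} - - \frac{1}{-155 + 10} = - \frac{2542849}{2077560} - - \frac{1}{-145} = - \frac{2542849}{2077560} - \left(-1\right) \left(- \frac{1}{145}\right) = - \frac{2542849}{2077560} - \frac{1}{145} = - \frac{2557177}{2077560} \approx -1.2309$)
$\frac{1}{x} = \frac{1}{- \frac{2557177}{2077560}} = - \frac{2077560}{2557177}$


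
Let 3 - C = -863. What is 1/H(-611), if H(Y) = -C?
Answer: -1/866 ≈ -0.0011547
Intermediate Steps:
C = 866 (C = 3 - 1*(-863) = 3 + 863 = 866)
H(Y) = -866 (H(Y) = -1*866 = -866)
1/H(-611) = 1/(-866) = -1/866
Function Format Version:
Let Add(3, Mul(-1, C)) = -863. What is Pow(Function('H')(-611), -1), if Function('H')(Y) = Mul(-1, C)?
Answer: Rational(-1, 866) ≈ -0.0011547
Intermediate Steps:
C = 866 (C = Add(3, Mul(-1, -863)) = Add(3, 863) = 866)
Function('H')(Y) = -866 (Function('H')(Y) = Mul(-1, 866) = -866)
Pow(Function('H')(-611), -1) = Pow(-866, -1) = Rational(-1, 866)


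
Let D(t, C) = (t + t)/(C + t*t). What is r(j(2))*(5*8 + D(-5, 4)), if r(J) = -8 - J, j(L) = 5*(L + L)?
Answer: -32200/29 ≈ -1110.3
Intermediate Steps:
j(L) = 10*L (j(L) = 5*(2*L) = 10*L)
D(t, C) = 2*t/(C + t**2) (D(t, C) = (2*t)/(C + t**2) = 2*t/(C + t**2))
r(j(2))*(5*8 + D(-5, 4)) = (-8 - 10*2)*(5*8 + 2*(-5)/(4 + (-5)**2)) = (-8 - 1*20)*(40 + 2*(-5)/(4 + 25)) = (-8 - 20)*(40 + 2*(-5)/29) = -28*(40 + 2*(-5)*(1/29)) = -28*(40 - 10/29) = -28*1150/29 = -32200/29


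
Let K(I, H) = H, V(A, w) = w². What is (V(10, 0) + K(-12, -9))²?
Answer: 81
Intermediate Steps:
(V(10, 0) + K(-12, -9))² = (0² - 9)² = (0 - 9)² = (-9)² = 81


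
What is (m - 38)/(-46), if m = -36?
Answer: 37/23 ≈ 1.6087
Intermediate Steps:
(m - 38)/(-46) = (-36 - 38)/(-46) = -74*(-1/46) = 37/23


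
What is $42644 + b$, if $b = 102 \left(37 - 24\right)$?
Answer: $43970$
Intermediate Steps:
$b = 1326$ ($b = 102 \cdot 13 = 1326$)
$42644 + b = 42644 + 1326 = 43970$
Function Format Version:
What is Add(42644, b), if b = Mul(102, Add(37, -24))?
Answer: 43970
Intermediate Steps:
b = 1326 (b = Mul(102, 13) = 1326)
Add(42644, b) = Add(42644, 1326) = 43970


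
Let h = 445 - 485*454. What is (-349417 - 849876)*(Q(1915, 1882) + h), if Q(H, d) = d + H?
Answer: 258984924764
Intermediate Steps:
h = -219745 (h = 445 - 220190 = -219745)
Q(H, d) = H + d
(-349417 - 849876)*(Q(1915, 1882) + h) = (-349417 - 849876)*((1915 + 1882) - 219745) = -1199293*(3797 - 219745) = -1199293*(-215948) = 258984924764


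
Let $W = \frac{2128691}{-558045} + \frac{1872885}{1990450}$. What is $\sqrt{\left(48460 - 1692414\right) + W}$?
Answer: $\frac{7 i \sqrt{49646809277952909866}}{38467902} \approx 1282.2 i$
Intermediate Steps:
$W = - \frac{3647884447}{1269440766}$ ($W = 2128691 \left(- \frac{1}{558045}\right) + 1872885 \cdot \frac{1}{1990450} = - \frac{2128691}{558045} + \frac{53511}{56870} = - \frac{3647884447}{1269440766} \approx -2.8736$)
$\sqrt{\left(48460 - 1692414\right) + W} = \sqrt{\left(48460 - 1692414\right) - \frac{3647884447}{1269440766}} = \sqrt{-1643954 - \frac{3647884447}{1269440766}} = \sqrt{- \frac{2086905872913211}{1269440766}} = \frac{7 i \sqrt{49646809277952909866}}{38467902}$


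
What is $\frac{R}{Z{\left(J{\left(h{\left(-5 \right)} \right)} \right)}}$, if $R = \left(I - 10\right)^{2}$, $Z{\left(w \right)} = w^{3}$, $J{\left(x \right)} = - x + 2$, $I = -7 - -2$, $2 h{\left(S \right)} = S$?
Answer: $\frac{200}{81} \approx 2.4691$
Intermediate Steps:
$h{\left(S \right)} = \frac{S}{2}$
$I = -5$ ($I = -7 + 2 = -5$)
$J{\left(x \right)} = 2 - x$
$R = 225$ ($R = \left(-5 - 10\right)^{2} = \left(-15\right)^{2} = 225$)
$\frac{R}{Z{\left(J{\left(h{\left(-5 \right)} \right)} \right)}} = \frac{225}{\left(2 - \frac{1}{2} \left(-5\right)\right)^{3}} = \frac{225}{\left(2 - - \frac{5}{2}\right)^{3}} = \frac{225}{\left(2 + \frac{5}{2}\right)^{3}} = \frac{225}{\left(\frac{9}{2}\right)^{3}} = \frac{225}{\frac{729}{8}} = 225 \cdot \frac{8}{729} = \frac{200}{81}$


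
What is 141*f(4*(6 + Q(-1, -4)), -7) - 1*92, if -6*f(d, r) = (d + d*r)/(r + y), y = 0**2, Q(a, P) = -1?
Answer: -3464/7 ≈ -494.86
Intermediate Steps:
y = 0
f(d, r) = -(d + d*r)/(6*r) (f(d, r) = -(d + d*r)/(6*(r + 0)) = -(d + d*r)/(6*r))
141*f(4*(6 + Q(-1, -4)), -7) - 1*92 = 141*(-1/6*4*(6 - 1)*(1 - 7)/(-7)) - 1*92 = 141*(-1/6*4*5*(-1/7)*(-6)) - 92 = 141*(-1/6*20*(-1/7)*(-6)) - 92 = 141*(-20/7) - 92 = -2820/7 - 92 = -3464/7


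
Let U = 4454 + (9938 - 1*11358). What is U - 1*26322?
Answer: -23288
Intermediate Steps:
U = 3034 (U = 4454 + (9938 - 11358) = 4454 - 1420 = 3034)
U - 1*26322 = 3034 - 1*26322 = 3034 - 26322 = -23288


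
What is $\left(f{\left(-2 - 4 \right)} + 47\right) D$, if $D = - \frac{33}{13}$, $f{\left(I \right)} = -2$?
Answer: $- \frac{1485}{13} \approx -114.23$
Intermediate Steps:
$D = - \frac{33}{13}$ ($D = \left(-33\right) \frac{1}{13} = - \frac{33}{13} \approx -2.5385$)
$\left(f{\left(-2 - 4 \right)} + 47\right) D = \left(-2 + 47\right) \left(- \frac{33}{13}\right) = 45 \left(- \frac{33}{13}\right) = - \frac{1485}{13}$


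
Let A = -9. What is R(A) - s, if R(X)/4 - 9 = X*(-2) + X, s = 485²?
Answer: -235153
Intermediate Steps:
s = 235225
R(X) = 36 - 4*X (R(X) = 36 + 4*(X*(-2) + X) = 36 + 4*(-2*X + X) = 36 + 4*(-X) = 36 - 4*X)
R(A) - s = (36 - 4*(-9)) - 1*235225 = (36 + 36) - 235225 = 72 - 235225 = -235153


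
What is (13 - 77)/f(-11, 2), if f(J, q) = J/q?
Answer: 128/11 ≈ 11.636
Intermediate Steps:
(13 - 77)/f(-11, 2) = (13 - 77)/((-11/2)) = -64/((-11*1/2)) = -64/(-11/2) = -64*(-2/11) = 128/11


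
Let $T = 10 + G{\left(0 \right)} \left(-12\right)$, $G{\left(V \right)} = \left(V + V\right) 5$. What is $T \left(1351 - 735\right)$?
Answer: $6160$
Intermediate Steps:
$G{\left(V \right)} = 10 V$ ($G{\left(V \right)} = 2 V 5 = 10 V$)
$T = 10$ ($T = 10 + 10 \cdot 0 \left(-12\right) = 10 + 0 \left(-12\right) = 10 + 0 = 10$)
$T \left(1351 - 735\right) = 10 \left(1351 - 735\right) = 10 \cdot 616 = 6160$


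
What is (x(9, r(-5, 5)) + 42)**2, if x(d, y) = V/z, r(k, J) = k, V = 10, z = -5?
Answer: 1600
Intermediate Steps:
x(d, y) = -2 (x(d, y) = 10/(-5) = 10*(-1/5) = -2)
(x(9, r(-5, 5)) + 42)**2 = (-2 + 42)**2 = 40**2 = 1600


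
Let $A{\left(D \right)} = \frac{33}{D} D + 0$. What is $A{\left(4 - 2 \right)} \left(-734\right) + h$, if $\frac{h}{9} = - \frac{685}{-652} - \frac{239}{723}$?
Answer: $- \frac{3805033023}{157132} \approx -24216.0$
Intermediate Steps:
$h = \frac{1018281}{157132}$ ($h = 9 \left(- \frac{685}{-652} - \frac{239}{723}\right) = 9 \left(\left(-685\right) \left(- \frac{1}{652}\right) - \frac{239}{723}\right) = 9 \left(\frac{685}{652} - \frac{239}{723}\right) = 9 \cdot \frac{339427}{471396} = \frac{1018281}{157132} \approx 6.4804$)
$A{\left(D \right)} = 33$ ($A{\left(D \right)} = 33 + 0 = 33$)
$A{\left(4 - 2 \right)} \left(-734\right) + h = 33 \left(-734\right) + \frac{1018281}{157132} = -24222 + \frac{1018281}{157132} = - \frac{3805033023}{157132}$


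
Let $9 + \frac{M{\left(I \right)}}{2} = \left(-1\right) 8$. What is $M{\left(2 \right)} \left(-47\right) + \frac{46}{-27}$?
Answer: $\frac{43100}{27} \approx 1596.3$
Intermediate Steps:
$M{\left(I \right)} = -34$ ($M{\left(I \right)} = -18 + 2 \left(\left(-1\right) 8\right) = -18 + 2 \left(-8\right) = -18 - 16 = -34$)
$M{\left(2 \right)} \left(-47\right) + \frac{46}{-27} = \left(-34\right) \left(-47\right) + \frac{46}{-27} = 1598 + 46 \left(- \frac{1}{27}\right) = 1598 - \frac{46}{27} = \frac{43100}{27}$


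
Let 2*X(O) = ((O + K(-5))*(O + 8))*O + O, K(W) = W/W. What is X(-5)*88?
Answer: 2420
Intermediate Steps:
K(W) = 1
X(O) = O/2 + O*(1 + O)*(8 + O)/2 (X(O) = (((O + 1)*(O + 8))*O + O)/2 = (((1 + O)*(8 + O))*O + O)/2 = (O*(1 + O)*(8 + O) + O)/2 = (O + O*(1 + O)*(8 + O))/2 = O/2 + O*(1 + O)*(8 + O)/2)
X(-5)*88 = ((½)*(-5)*(9 + (-5)² + 9*(-5)))*88 = ((½)*(-5)*(9 + 25 - 45))*88 = ((½)*(-5)*(-11))*88 = (55/2)*88 = 2420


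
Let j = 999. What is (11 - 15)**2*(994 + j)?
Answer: 31888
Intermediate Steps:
(11 - 15)**2*(994 + j) = (11 - 15)**2*(994 + 999) = (-4)**2*1993 = 16*1993 = 31888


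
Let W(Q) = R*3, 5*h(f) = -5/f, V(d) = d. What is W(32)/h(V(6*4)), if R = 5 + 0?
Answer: -360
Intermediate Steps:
R = 5
h(f) = -1/f (h(f) = (-5/f)/5 = -1/f)
W(Q) = 15 (W(Q) = 5*3 = 15)
W(32)/h(V(6*4)) = 15/((-1/(6*4))) = 15/((-1/24)) = 15/((-1*1/24)) = 15/(-1/24) = 15*(-24) = -360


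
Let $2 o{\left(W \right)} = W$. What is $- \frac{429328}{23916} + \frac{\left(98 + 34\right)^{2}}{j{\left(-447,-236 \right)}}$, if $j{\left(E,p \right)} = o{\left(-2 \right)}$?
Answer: $- \frac{104285428}{5979} \approx -17442.0$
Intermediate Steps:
$o{\left(W \right)} = \frac{W}{2}$
$j{\left(E,p \right)} = -1$ ($j{\left(E,p \right)} = \frac{1}{2} \left(-2\right) = -1$)
$- \frac{429328}{23916} + \frac{\left(98 + 34\right)^{2}}{j{\left(-447,-236 \right)}} = - \frac{429328}{23916} + \frac{\left(98 + 34\right)^{2}}{-1} = \left(-429328\right) \frac{1}{23916} + 132^{2} \left(-1\right) = - \frac{107332}{5979} + 17424 \left(-1\right) = - \frac{107332}{5979} - 17424 = - \frac{104285428}{5979}$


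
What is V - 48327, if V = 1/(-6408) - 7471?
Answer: -357553585/6408 ≈ -55798.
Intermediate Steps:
V = -47874169/6408 (V = -1/6408 - 7471 = -47874169/6408 ≈ -7471.0)
V - 48327 = -47874169/6408 - 48327 = -357553585/6408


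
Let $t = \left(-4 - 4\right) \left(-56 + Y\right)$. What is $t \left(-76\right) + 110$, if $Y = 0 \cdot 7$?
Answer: $-33938$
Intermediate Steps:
$Y = 0$
$t = 448$ ($t = \left(-4 - 4\right) \left(-56 + 0\right) = \left(-8\right) \left(-56\right) = 448$)
$t \left(-76\right) + 110 = 448 \left(-76\right) + 110 = -34048 + 110 = -33938$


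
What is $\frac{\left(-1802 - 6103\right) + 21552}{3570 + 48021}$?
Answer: $\frac{4549}{17197} \approx 0.26452$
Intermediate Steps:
$\frac{\left(-1802 - 6103\right) + 21552}{3570 + 48021} = \frac{\left(-1802 - 6103\right) + 21552}{51591} = \left(-7905 + 21552\right) \frac{1}{51591} = 13647 \cdot \frac{1}{51591} = \frac{4549}{17197}$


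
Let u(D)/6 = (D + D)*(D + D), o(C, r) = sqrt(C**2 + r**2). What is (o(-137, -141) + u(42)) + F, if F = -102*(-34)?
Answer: 45804 + 5*sqrt(1546) ≈ 46001.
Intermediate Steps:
u(D) = 24*D**2 (u(D) = 6*((D + D)*(D + D)) = 6*((2*D)*(2*D)) = 6*(4*D**2) = 24*D**2)
F = 3468
(o(-137, -141) + u(42)) + F = (sqrt((-137)**2 + (-141)**2) + 24*42**2) + 3468 = (sqrt(18769 + 19881) + 24*1764) + 3468 = (sqrt(38650) + 42336) + 3468 = (5*sqrt(1546) + 42336) + 3468 = (42336 + 5*sqrt(1546)) + 3468 = 45804 + 5*sqrt(1546)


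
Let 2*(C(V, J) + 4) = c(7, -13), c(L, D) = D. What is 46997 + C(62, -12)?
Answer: 93973/2 ≈ 46987.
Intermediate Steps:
C(V, J) = -21/2 (C(V, J) = -4 + (½)*(-13) = -4 - 13/2 = -21/2)
46997 + C(62, -12) = 46997 - 21/2 = 93973/2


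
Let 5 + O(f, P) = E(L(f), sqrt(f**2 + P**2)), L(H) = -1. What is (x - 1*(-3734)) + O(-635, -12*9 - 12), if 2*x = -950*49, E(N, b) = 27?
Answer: -19519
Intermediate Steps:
O(f, P) = 22 (O(f, P) = -5 + 27 = 22)
x = -23275 (x = (-950*49)/2 = (-19*2450)/2 = (1/2)*(-46550) = -23275)
(x - 1*(-3734)) + O(-635, -12*9 - 12) = (-23275 - 1*(-3734)) + 22 = (-23275 + 3734) + 22 = -19541 + 22 = -19519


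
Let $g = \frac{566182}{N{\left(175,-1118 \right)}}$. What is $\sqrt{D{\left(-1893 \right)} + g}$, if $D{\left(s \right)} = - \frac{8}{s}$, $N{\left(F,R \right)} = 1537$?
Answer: $\frac{\sqrt{3118430978196702}}{2909541} \approx 19.193$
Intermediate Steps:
$g = \frac{566182}{1537} \approx 368.37$
$\sqrt{D{\left(-1893 \right)} + g} = \sqrt{- \frac{8}{-1893} + \frac{566182}{1537}} = \sqrt{\left(-8\right) \left(- \frac{1}{1893}\right) + \frac{566182}{1537}} = \sqrt{\frac{8}{1893} + \frac{566182}{1537}} = \sqrt{\frac{1071794822}{2909541}} = \frac{\sqrt{3118430978196702}}{2909541}$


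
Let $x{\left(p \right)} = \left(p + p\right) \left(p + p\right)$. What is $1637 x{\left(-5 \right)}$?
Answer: $163700$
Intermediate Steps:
$x{\left(p \right)} = 4 p^{2}$ ($x{\left(p \right)} = 2 p 2 p = 4 p^{2}$)
$1637 x{\left(-5 \right)} = 1637 \cdot 4 \left(-5\right)^{2} = 1637 \cdot 4 \cdot 25 = 1637 \cdot 100 = 163700$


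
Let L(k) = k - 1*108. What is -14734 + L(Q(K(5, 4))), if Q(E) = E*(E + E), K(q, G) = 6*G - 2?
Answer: -13874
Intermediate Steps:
K(q, G) = -2 + 6*G
Q(E) = 2*E² (Q(E) = E*(2*E) = 2*E²)
L(k) = -108 + k (L(k) = k - 108 = -108 + k)
-14734 + L(Q(K(5, 4))) = -14734 + (-108 + 2*(-2 + 6*4)²) = -14734 + (-108 + 2*(-2 + 24)²) = -14734 + (-108 + 2*22²) = -14734 + (-108 + 2*484) = -14734 + (-108 + 968) = -14734 + 860 = -13874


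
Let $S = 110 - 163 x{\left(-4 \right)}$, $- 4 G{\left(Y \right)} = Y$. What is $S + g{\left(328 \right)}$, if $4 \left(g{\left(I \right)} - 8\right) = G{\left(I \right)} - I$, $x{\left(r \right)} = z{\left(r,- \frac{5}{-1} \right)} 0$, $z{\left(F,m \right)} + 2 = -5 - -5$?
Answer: $\frac{31}{2} \approx 15.5$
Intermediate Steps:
$G{\left(Y \right)} = - \frac{Y}{4}$
$z{\left(F,m \right)} = -2$ ($z{\left(F,m \right)} = -2 - 0 = -2 + \left(-5 + 5\right) = -2 + 0 = -2$)
$x{\left(r \right)} = 0$ ($x{\left(r \right)} = \left(-2\right) 0 = 0$)
$g{\left(I \right)} = 8 - \frac{5 I}{16}$ ($g{\left(I \right)} = 8 + \frac{- \frac{I}{4} - I}{4} = 8 + \frac{\left(- \frac{5}{4}\right) I}{4} = 8 - \frac{5 I}{16}$)
$S = 110$ ($S = 110 - 0 = 110 + 0 = 110$)
$S + g{\left(328 \right)} = 110 + \left(8 - \frac{205}{2}\right) = 110 - \frac{189}{2} = \frac{31}{2}$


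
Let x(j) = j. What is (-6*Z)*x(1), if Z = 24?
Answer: -144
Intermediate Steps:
(-6*Z)*x(1) = -6*24*1 = -144*1 = -144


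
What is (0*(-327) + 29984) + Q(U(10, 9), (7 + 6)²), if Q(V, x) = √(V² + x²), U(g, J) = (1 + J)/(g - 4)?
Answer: 29984 + √257074/3 ≈ 30153.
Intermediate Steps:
U(g, J) = (1 + J)/(-4 + g)
(0*(-327) + 29984) + Q(U(10, 9), (7 + 6)²) = (0*(-327) + 29984) + √(((1 + 9)/(-4 + 10))² + ((7 + 6)²)²) = (0 + 29984) + √((10/6)² + (13²)²) = 29984 + √(((⅙)*10)² + 169²) = 29984 + √((5/3)² + 28561) = 29984 + √(25/9 + 28561) = 29984 + √(257074/9) = 29984 + √257074/3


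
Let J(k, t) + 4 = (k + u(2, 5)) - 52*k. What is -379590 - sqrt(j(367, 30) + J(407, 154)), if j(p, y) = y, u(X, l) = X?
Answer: -379590 - I*sqrt(20729) ≈ -3.7959e+5 - 143.98*I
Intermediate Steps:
J(k, t) = -2 - 51*k (J(k, t) = -4 + ((k + 2) - 52*k) = -4 + ((2 + k) - 52*k) = -4 + (2 - 51*k) = -2 - 51*k)
-379590 - sqrt(j(367, 30) + J(407, 154)) = -379590 - sqrt(30 + (-2 - 51*407)) = -379590 - sqrt(30 + (-2 - 20757)) = -379590 - sqrt(30 - 20759) = -379590 - sqrt(-20729) = -379590 - I*sqrt(20729)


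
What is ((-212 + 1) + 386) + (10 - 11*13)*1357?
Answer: -180306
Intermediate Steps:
((-212 + 1) + 386) + (10 - 11*13)*1357 = (-211 + 386) + (10 - 143)*1357 = 175 - 133*1357 = 175 - 180481 = -180306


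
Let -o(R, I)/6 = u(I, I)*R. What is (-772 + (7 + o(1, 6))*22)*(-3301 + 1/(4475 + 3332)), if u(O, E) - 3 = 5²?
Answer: 111175688484/7807 ≈ 1.4241e+7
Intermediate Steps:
u(O, E) = 28 (u(O, E) = 3 + 5² = 3 + 25 = 28)
o(R, I) = -168*R
(-772 + (7 + o(1, 6))*22)*(-3301 + 1/(4475 + 3332)) = (-772 + (7 - 168*1)*22)*(-3301 + 1/(4475 + 3332)) = (-772 + (7 - 168)*22)*(-3301 + 1/7807) = (-772 - 161*22)*(-3301 + 1/7807) = (-772 - 3542)*(-25770906/7807) = -4314*(-25770906/7807) = 111175688484/7807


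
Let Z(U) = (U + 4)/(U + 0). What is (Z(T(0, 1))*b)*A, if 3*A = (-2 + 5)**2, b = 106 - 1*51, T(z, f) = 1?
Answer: 825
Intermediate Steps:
b = 55 (b = 106 - 51 = 55)
A = 3 (A = (-2 + 5)**2/3 = (1/3)*3**2 = (1/3)*9 = 3)
Z(U) = (4 + U)/U
(Z(T(0, 1))*b)*A = (((4 + 1)/1)*55)*3 = ((1*5)*55)*3 = (5*55)*3 = 275*3 = 825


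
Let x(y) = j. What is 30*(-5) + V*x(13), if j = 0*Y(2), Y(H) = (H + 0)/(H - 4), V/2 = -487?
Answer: -150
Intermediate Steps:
V = -974 (V = 2*(-487) = -974)
Y(H) = H/(-4 + H)
j = 0 (j = 0*(2/(-4 + 2)) = 0*(2/(-2)) = 0*(2*(-½)) = 0*(-1) = 0)
x(y) = 0
30*(-5) + V*x(13) = 30*(-5) - 974*0 = -150 + 0 = -150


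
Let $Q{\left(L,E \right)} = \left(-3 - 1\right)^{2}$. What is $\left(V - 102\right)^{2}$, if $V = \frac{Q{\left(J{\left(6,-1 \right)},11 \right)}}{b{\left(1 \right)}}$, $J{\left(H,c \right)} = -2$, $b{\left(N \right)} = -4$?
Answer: $11236$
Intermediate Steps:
$Q{\left(L,E \right)} = 16$ ($Q{\left(L,E \right)} = \left(-4\right)^{2} = 16$)
$V = -4$ ($V = \frac{16}{-4} = 16 \left(- \frac{1}{4}\right) = -4$)
$\left(V - 102\right)^{2} = \left(-4 - 102\right)^{2} = \left(-106\right)^{2} = 11236$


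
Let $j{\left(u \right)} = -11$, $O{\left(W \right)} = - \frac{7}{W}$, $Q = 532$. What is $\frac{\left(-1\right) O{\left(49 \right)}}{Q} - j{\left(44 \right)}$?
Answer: $\frac{40965}{3724} \approx 11.0$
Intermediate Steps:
$\frac{\left(-1\right) O{\left(49 \right)}}{Q} - j{\left(44 \right)} = \frac{\left(-1\right) \left(- \frac{7}{49}\right)}{532} - -11 = - \frac{-7}{49} \cdot \frac{1}{532} + 11 = \left(-1\right) \left(- \frac{1}{7}\right) \frac{1}{532} + 11 = \frac{1}{7} \cdot \frac{1}{532} + 11 = \frac{1}{3724} + 11 = \frac{40965}{3724}$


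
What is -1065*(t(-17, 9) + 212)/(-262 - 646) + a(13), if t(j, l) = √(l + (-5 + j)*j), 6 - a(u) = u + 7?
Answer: 53267/227 + 1065*√383/908 ≈ 257.61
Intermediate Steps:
a(u) = -1 - u (a(u) = 6 - (u + 7) = 6 - (7 + u) = 6 + (-7 - u) = -1 - u)
t(j, l) = √(l + j*(-5 + j))
-1065*(t(-17, 9) + 212)/(-262 - 646) + a(13) = -1065*(√(9 + (-17)² - 5*(-17)) + 212)/(-262 - 646) + (-1 - 1*13) = -1065*(√(9 + 289 + 85) + 212)/(-908) + (-1 - 13) = -1065*(√383 + 212)*(-1)/908 - 14 = -1065*(212 + √383)*(-1)/908 - 14 = -1065*(-53/227 - √383/908) - 14 = (56445/227 + 1065*√383/908) - 14 = 53267/227 + 1065*√383/908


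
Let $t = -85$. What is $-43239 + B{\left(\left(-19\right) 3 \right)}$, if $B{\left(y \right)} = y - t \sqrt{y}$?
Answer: $-43296 + 85 i \sqrt{57} \approx -43296.0 + 641.74 i$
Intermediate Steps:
$B{\left(y \right)} = y + 85 \sqrt{y}$ ($B{\left(y \right)} = y - - 85 \sqrt{y} = y + 85 \sqrt{y}$)
$-43239 + B{\left(\left(-19\right) 3 \right)} = -43239 + \left(\left(-19\right) 3 + 85 \sqrt{\left(-19\right) 3}\right) = -43239 - \left(57 - 85 \sqrt{-57}\right) = -43239 - \left(57 - 85 i \sqrt{57}\right) = -43296 + 85 i \sqrt{57}$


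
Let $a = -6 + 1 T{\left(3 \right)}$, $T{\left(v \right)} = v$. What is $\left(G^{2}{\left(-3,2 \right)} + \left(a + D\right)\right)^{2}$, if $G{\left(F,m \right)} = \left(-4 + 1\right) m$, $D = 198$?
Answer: $53361$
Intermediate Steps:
$G{\left(F,m \right)} = - 3 m$
$a = -3$ ($a = -6 + 1 \cdot 3 = -6 + 3 = -3$)
$\left(G^{2}{\left(-3,2 \right)} + \left(a + D\right)\right)^{2} = \left(\left(\left(-3\right) 2\right)^{2} + \left(-3 + 198\right)\right)^{2} = \left(\left(-6\right)^{2} + 195\right)^{2} = \left(36 + 195\right)^{2} = 231^{2} = 53361$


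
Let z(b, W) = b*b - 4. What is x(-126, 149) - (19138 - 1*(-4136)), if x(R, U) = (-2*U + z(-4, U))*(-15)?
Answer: -18984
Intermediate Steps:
z(b, W) = -4 + b² (z(b, W) = b² - 4 = -4 + b²)
x(R, U) = -180 + 30*U (x(R, U) = (-2*U + (-4 + (-4)²))*(-15) = (-2*U + (-4 + 16))*(-15) = (-2*U + 12)*(-15) = (12 - 2*U)*(-15) = -180 + 30*U)
x(-126, 149) - (19138 - 1*(-4136)) = (-180 + 30*149) - (19138 - 1*(-4136)) = (-180 + 4470) - (19138 + 4136) = 4290 - 1*23274 = 4290 - 23274 = -18984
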